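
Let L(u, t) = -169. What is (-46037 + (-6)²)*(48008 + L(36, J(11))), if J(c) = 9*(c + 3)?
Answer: -2200641839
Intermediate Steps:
J(c) = 27 + 9*c (J(c) = 9*(3 + c) = 27 + 9*c)
(-46037 + (-6)²)*(48008 + L(36, J(11))) = (-46037 + (-6)²)*(48008 - 169) = (-46037 + 36)*47839 = -46001*47839 = -2200641839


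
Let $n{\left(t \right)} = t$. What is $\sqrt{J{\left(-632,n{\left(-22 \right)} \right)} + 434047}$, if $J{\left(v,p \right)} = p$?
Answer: $15 \sqrt{1929} \approx 658.81$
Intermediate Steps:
$\sqrt{J{\left(-632,n{\left(-22 \right)} \right)} + 434047} = \sqrt{-22 + 434047} = \sqrt{434025} = 15 \sqrt{1929}$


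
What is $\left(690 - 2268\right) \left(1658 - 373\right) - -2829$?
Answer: $-2024901$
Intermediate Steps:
$\left(690 - 2268\right) \left(1658 - 373\right) - -2829 = \left(-1578\right) 1285 + 2829 = -2027730 + 2829 = -2024901$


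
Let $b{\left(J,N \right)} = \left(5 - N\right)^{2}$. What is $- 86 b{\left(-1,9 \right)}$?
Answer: $-1376$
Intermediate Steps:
$- 86 b{\left(-1,9 \right)} = - 86 \left(-5 + 9\right)^{2} = - 86 \cdot 4^{2} = \left(-86\right) 16 = -1376$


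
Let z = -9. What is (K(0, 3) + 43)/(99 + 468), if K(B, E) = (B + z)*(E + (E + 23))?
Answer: -218/567 ≈ -0.38448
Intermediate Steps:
K(B, E) = (-9 + B)*(23 + 2*E) (K(B, E) = (B - 9)*(E + (E + 23)) = (-9 + B)*(E + (23 + E)) = (-9 + B)*(23 + 2*E))
(K(0, 3) + 43)/(99 + 468) = ((-207 - 18*3 + 23*0 + 2*0*3) + 43)/(99 + 468) = ((-207 - 54 + 0 + 0) + 43)/567 = (-261 + 43)*(1/567) = -218*1/567 = -218/567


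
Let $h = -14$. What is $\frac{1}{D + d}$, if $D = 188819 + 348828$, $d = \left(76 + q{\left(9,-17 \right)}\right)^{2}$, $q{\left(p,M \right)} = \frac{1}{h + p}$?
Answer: $\frac{25}{13584816} \approx 1.8403 \cdot 10^{-6}$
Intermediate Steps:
$q{\left(p,M \right)} = \frac{1}{-14 + p}$
$d = \frac{143641}{25}$ ($d = \left(76 + \frac{1}{-14 + 9}\right)^{2} = \left(76 + \frac{1}{-5}\right)^{2} = \left(76 - \frac{1}{5}\right)^{2} = \left(\frac{379}{5}\right)^{2} = \frac{143641}{25} \approx 5745.6$)
$D = 537647$
$\frac{1}{D + d} = \frac{1}{537647 + \frac{143641}{25}} = \frac{1}{\frac{13584816}{25}} = \frac{25}{13584816}$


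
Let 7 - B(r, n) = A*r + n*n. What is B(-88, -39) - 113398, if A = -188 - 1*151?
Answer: -144744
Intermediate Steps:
A = -339 (A = -188 - 151 = -339)
B(r, n) = 7 - n**2 + 339*r (B(r, n) = 7 - (-339*r + n*n) = 7 - (-339*r + n**2) = 7 - (n**2 - 339*r) = 7 + (-n**2 + 339*r) = 7 - n**2 + 339*r)
B(-88, -39) - 113398 = (7 - 1*(-39)**2 + 339*(-88)) - 113398 = (7 - 1*1521 - 29832) - 113398 = (7 - 1521 - 29832) - 113398 = -31346 - 113398 = -144744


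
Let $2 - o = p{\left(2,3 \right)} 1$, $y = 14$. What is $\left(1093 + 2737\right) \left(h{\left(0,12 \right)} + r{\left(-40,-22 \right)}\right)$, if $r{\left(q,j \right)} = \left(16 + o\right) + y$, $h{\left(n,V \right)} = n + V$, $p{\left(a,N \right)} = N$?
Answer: $157030$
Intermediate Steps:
$o = -1$ ($o = 2 - 3 \cdot 1 = 2 - 3 = -1$)
$h{\left(n,V \right)} = V + n$
$r{\left(q,j \right)} = 29$ ($r{\left(q,j \right)} = \left(16 - 1\right) + 14 = 15 + 14 = 29$)
$\left(1093 + 2737\right) \left(h{\left(0,12 \right)} + r{\left(-40,-22 \right)}\right) = \left(1093 + 2737\right) \left(\left(12 + 0\right) + 29\right) = 3830 \left(12 + 29\right) = 3830 \cdot 41 = 157030$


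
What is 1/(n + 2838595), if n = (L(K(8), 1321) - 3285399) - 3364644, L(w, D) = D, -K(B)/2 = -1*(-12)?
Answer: -1/3810127 ≈ -2.6246e-7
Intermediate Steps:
K(B) = -24 (K(B) = -(-2)*(-12) = -2*12 = -24)
n = -6648722 (n = (1321 - 3285399) - 3364644 = -3284078 - 3364644 = -6648722)
1/(n + 2838595) = 1/(-6648722 + 2838595) = 1/(-3810127) = -1/3810127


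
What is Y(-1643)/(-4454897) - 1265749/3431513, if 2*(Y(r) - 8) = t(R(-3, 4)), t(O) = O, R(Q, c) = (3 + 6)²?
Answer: -11277895702467/30574073938322 ≈ -0.36887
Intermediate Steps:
R(Q, c) = 81 (R(Q, c) = 9² = 81)
Y(r) = 97/2 (Y(r) = 8 + (½)*81 = 8 + 81/2 = 97/2)
Y(-1643)/(-4454897) - 1265749/3431513 = (97/2)/(-4454897) - 1265749/3431513 = (97/2)*(-1/4454897) - 1265749*1/3431513 = -97/8909794 - 1265749/3431513 = -11277895702467/30574073938322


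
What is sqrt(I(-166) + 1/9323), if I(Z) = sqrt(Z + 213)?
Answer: sqrt(9323 + 86918329*sqrt(47))/9323 ≈ 2.6184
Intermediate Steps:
I(Z) = sqrt(213 + Z)
sqrt(I(-166) + 1/9323) = sqrt(sqrt(213 - 166) + 1/9323) = sqrt(sqrt(47) + 1/9323) = sqrt(1/9323 + sqrt(47))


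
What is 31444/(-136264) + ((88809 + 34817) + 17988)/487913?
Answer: 988738431/16621244258 ≈ 0.059486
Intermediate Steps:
31444/(-136264) + ((88809 + 34817) + 17988)/487913 = 31444*(-1/136264) + (123626 + 17988)*(1/487913) = -7861/34066 + 141614*(1/487913) = -7861/34066 + 141614/487913 = 988738431/16621244258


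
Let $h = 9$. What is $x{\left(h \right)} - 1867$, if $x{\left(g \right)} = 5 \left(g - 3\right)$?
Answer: $-1837$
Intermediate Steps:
$x{\left(g \right)} = -15 + 5 g$ ($x{\left(g \right)} = 5 \left(-3 + g\right) = -15 + 5 g$)
$x{\left(h \right)} - 1867 = \left(-15 + 5 \cdot 9\right) - 1867 = \left(-15 + 45\right) - 1867 = 30 - 1867 = -1837$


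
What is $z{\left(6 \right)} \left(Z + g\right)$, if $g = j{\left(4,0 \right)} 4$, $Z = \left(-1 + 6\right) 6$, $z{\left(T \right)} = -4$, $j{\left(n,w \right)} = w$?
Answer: $-120$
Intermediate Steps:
$Z = 30$ ($Z = 5 \cdot 6 = 30$)
$g = 0$ ($g = 0 \cdot 4 = 0$)
$z{\left(6 \right)} \left(Z + g\right) = - 4 \left(30 + 0\right) = \left(-4\right) 30 = -120$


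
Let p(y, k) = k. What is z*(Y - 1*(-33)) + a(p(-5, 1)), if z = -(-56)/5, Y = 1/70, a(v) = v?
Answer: 9269/25 ≈ 370.76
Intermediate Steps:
Y = 1/70 ≈ 0.014286
z = 56/5 (z = -(-56)/5 = -14*(-⅘) = 56/5 ≈ 11.200)
z*(Y - 1*(-33)) + a(p(-5, 1)) = 56*(1/70 - 1*(-33))/5 + 1 = 56*(1/70 + 33)/5 + 1 = (56/5)*(2311/70) + 1 = 9244/25 + 1 = 9269/25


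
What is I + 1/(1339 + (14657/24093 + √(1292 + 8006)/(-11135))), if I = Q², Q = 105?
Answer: 711977924718951704995519575/64578492200631052827599 + 6463562946615*√9298/129156984401262105655198 ≈ 11025.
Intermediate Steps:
I = 11025 (I = 105² = 11025)
I + 1/(1339 + (14657/24093 + √(1292 + 8006)/(-11135))) = 11025 + 1/(1339 + (14657/24093 + √(1292 + 8006)/(-11135))) = 11025 + 1/(1339 + (14657*(1/24093) + √9298*(-1/11135))) = 11025 + 1/(1339 + (14657/24093 - √9298/11135)) = 11025 + 1/(32275184/24093 - √9298/11135)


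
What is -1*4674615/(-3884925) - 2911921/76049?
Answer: -66406635726/1790573705 ≈ -37.087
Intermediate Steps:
-1*4674615/(-3884925) - 2911921/76049 = -4674615*(-1/3884925) - 2911921*1/76049 = 28331/23545 - 2911921/76049 = -66406635726/1790573705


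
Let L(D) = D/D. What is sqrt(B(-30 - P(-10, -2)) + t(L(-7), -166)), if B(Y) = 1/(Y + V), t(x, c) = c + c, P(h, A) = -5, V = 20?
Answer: I*sqrt(8305)/5 ≈ 18.226*I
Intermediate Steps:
L(D) = 1
t(x, c) = 2*c
B(Y) = 1/(20 + Y) (B(Y) = 1/(Y + 20) = 1/(20 + Y))
sqrt(B(-30 - P(-10, -2)) + t(L(-7), -166)) = sqrt(1/(20 + (-30 - 1*(-5))) + 2*(-166)) = sqrt(1/(20 + (-30 + 5)) - 332) = sqrt(1/(20 - 25) - 332) = sqrt(1/(-5) - 332) = sqrt(-1/5 - 332) = sqrt(-1661/5) = I*sqrt(8305)/5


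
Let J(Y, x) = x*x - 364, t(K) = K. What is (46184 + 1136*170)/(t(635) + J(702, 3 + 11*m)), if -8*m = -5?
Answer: 15315456/23585 ≈ 649.37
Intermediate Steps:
m = 5/8 (m = -⅛*(-5) = 5/8 ≈ 0.62500)
J(Y, x) = -364 + x² (J(Y, x) = x² - 364 = -364 + x²)
(46184 + 1136*170)/(t(635) + J(702, 3 + 11*m)) = (46184 + 1136*170)/(635 + (-364 + (3 + 11*(5/8))²)) = (46184 + 193120)/(635 + (-364 + (3 + 55/8)²)) = 239304/(635 + (-364 + (79/8)²)) = 239304/(635 + (-364 + 6241/64)) = 239304/(635 - 17055/64) = 239304/(23585/64) = 239304*(64/23585) = 15315456/23585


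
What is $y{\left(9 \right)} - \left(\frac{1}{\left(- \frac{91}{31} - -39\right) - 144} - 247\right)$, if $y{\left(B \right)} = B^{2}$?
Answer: $\frac{1097519}{3346} \approx 328.01$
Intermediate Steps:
$y{\left(9 \right)} - \left(\frac{1}{\left(- \frac{91}{31} - -39\right) - 144} - 247\right) = 9^{2} - \left(\frac{1}{\left(- \frac{91}{31} - -39\right) - 144} - 247\right) = 81 - \left(\frac{1}{\left(\left(-91\right) \frac{1}{31} + 39\right) - 144} - 247\right) = 81 - \left(\frac{1}{\left(- \frac{91}{31} + 39\right) - 144} - 247\right) = 81 - \left(\frac{1}{\frac{1118}{31} - 144} - 247\right) = 81 - \left(\frac{1}{- \frac{3346}{31}} - 247\right) = 81 - \left(- \frac{31}{3346} - 247\right) = 81 - - \frac{826493}{3346} = 81 + \frac{826493}{3346} = \frac{1097519}{3346}$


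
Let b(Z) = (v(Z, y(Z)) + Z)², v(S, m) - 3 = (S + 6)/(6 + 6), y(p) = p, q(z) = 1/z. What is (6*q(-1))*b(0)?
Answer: -147/2 ≈ -73.500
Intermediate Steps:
v(S, m) = 7/2 + S/12 (v(S, m) = 3 + (S + 6)/(6 + 6) = 3 + (6 + S)/12 = 3 + (6 + S)*(1/12) = 3 + (½ + S/12) = 7/2 + S/12)
b(Z) = (7/2 + 13*Z/12)² (b(Z) = ((7/2 + Z/12) + Z)² = (7/2 + 13*Z/12)²)
(6*q(-1))*b(0) = (6/(-1))*((42 + 13*0)²/144) = (6*(-1))*((42 + 0)²/144) = -42²/24 = -1764/24 = -6*49/4 = -147/2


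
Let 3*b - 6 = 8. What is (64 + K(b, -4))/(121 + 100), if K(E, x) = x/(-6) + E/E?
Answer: 197/663 ≈ 0.29713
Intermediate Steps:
b = 14/3 (b = 2 + (⅓)*8 = 2 + 8/3 = 14/3 ≈ 4.6667)
K(E, x) = 1 - x/6 (K(E, x) = x*(-⅙) + 1 = -x/6 + 1 = 1 - x/6)
(64 + K(b, -4))/(121 + 100) = (64 + (1 - ⅙*(-4)))/(121 + 100) = (64 + (1 + ⅔))/221 = (64 + 5/3)*(1/221) = (197/3)*(1/221) = 197/663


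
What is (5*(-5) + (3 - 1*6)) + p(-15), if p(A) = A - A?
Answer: -28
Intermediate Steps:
p(A) = 0
(5*(-5) + (3 - 1*6)) + p(-15) = (5*(-5) + (3 - 1*6)) + 0 = (-25 + (3 - 6)) + 0 = (-25 - 3) + 0 = -28 + 0 = -28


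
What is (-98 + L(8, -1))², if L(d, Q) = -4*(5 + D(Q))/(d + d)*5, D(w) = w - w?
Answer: 173889/16 ≈ 10868.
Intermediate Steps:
D(w) = 0
L(d, Q) = -50/d (L(d, Q) = -4*(5 + 0)/(d + d)*5 = -20/(2*d)*5 = -20*1/(2*d)*5 = -10/d*5 = -50/d)
(-98 + L(8, -1))² = (-98 - 50/8)² = (-98 - 50*⅛)² = (-98 - 25/4)² = (-417/4)² = 173889/16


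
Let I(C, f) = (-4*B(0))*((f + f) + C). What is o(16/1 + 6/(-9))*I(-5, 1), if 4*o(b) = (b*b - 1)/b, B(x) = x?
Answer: 0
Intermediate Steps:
I(C, f) = 0 (I(C, f) = (-4*0)*((f + f) + C) = 0*(2*f + C) = 0*(C + 2*f) = 0)
o(b) = (-1 + b²)/(4*b) (o(b) = ((b*b - 1)/b)/4 = ((b² - 1)/b)/4 = ((-1 + b²)/b)/4 = (-1 + b²)/(4*b))
o(16/1 + 6/(-9))*I(-5, 1) = ((-1 + (16/1 + 6/(-9))²)/(4*(16/1 + 6/(-9))))*0 = ((-1 + (16*1 + 6*(-⅑))²)/(4*(16*1 + 6*(-⅑))))*0 = ((-1 + (16 - ⅔)²)/(4*(16 - ⅔)))*0 = ((-1 + (46/3)²)/(4*(46/3)))*0 = ((¼)*(3/46)*(-1 + 2116/9))*0 = ((¼)*(3/46)*(2107/9))*0 = (2107/552)*0 = 0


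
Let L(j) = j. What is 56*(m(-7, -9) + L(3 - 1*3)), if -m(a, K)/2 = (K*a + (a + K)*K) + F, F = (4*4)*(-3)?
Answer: -17808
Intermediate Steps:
F = -48 (F = 16*(-3) = -48)
m(a, K) = 96 - 2*K*a - 2*K*(K + a) (m(a, K) = -2*((K*a + (a + K)*K) - 48) = -2*((K*a + (K + a)*K) - 48) = -2*((K*a + K*(K + a)) - 48) = -2*(-48 + K*a + K*(K + a)) = 96 - 2*K*a - 2*K*(K + a))
56*(m(-7, -9) + L(3 - 1*3)) = 56*((96 - 2*(-9)**2 - 4*(-9)*(-7)) + (3 - 1*3)) = 56*((96 - 2*81 - 252) + (3 - 3)) = 56*((96 - 162 - 252) + 0) = 56*(-318 + 0) = 56*(-318) = -17808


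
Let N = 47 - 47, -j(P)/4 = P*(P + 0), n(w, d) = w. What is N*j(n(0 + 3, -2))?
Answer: 0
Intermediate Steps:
j(P) = -4*P**2 (j(P) = -4*P*(P + 0) = -4*P*P = -4*P**2)
N = 0
N*j(n(0 + 3, -2)) = 0*(-4*(0 + 3)**2) = 0*(-4*3**2) = 0*(-4*9) = 0*(-36) = 0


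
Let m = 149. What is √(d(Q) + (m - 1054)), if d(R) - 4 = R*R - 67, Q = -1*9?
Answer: I*√887 ≈ 29.783*I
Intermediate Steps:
Q = -9
d(R) = -63 + R² (d(R) = 4 + (R*R - 67) = 4 + (R² - 67) = 4 + (-67 + R²) = -63 + R²)
√(d(Q) + (m - 1054)) = √((-63 + (-9)²) + (149 - 1054)) = √((-63 + 81) - 905) = √(18 - 905) = √(-887) = I*√887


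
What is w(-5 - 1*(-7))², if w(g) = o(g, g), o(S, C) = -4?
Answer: 16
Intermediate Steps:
w(g) = -4
w(-5 - 1*(-7))² = (-4)² = 16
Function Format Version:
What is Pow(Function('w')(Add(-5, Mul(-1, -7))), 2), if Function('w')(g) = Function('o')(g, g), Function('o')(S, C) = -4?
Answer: 16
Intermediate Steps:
Function('w')(g) = -4
Pow(Function('w')(Add(-5, Mul(-1, -7))), 2) = Pow(-4, 2) = 16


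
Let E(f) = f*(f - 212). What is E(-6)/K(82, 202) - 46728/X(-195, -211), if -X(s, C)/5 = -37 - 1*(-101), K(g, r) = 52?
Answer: 89013/520 ≈ 171.18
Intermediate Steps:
E(f) = f*(-212 + f)
X(s, C) = -320 (X(s, C) = -5*(-37 - 1*(-101)) = -5*(-37 + 101) = -5*64 = -320)
E(-6)/K(82, 202) - 46728/X(-195, -211) = -6*(-212 - 6)/52 - 46728/(-320) = -6*(-218)*(1/52) - 46728*(-1/320) = 1308*(1/52) + 5841/40 = 327/13 + 5841/40 = 89013/520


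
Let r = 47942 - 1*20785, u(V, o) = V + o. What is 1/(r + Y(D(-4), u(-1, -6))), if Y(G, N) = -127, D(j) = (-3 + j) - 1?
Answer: 1/27030 ≈ 3.6996e-5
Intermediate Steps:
D(j) = -4 + j
r = 27157 (r = 47942 - 20785 = 27157)
1/(r + Y(D(-4), u(-1, -6))) = 1/(27157 - 127) = 1/27030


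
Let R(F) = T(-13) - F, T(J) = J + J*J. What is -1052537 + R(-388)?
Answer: -1051993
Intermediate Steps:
T(J) = J + J²
R(F) = 156 - F (R(F) = -13*(1 - 13) - F = -13*(-12) - F = 156 - F)
-1052537 + R(-388) = -1052537 + (156 - 1*(-388)) = -1052537 + (156 + 388) = -1052537 + 544 = -1051993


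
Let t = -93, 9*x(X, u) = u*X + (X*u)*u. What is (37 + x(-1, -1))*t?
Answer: -3441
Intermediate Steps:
x(X, u) = X*u/9 + X*u²/9 (x(X, u) = (u*X + (X*u)*u)/9 = (X*u + X*u²)/9 = X*u/9 + X*u²/9)
(37 + x(-1, -1))*t = (37 + (⅑)*(-1)*(-1)*(1 - 1))*(-93) = (37 + (⅑)*(-1)*(-1)*0)*(-93) = (37 + 0)*(-93) = 37*(-93) = -3441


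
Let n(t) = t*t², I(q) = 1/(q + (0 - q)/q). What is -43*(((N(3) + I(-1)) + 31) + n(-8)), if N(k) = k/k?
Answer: 41323/2 ≈ 20662.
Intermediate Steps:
I(q) = 1/(-1 + q) (I(q) = 1/(q + (-q)/q) = 1/(q - 1) = 1/(-1 + q))
N(k) = 1
n(t) = t³
-43*(((N(3) + I(-1)) + 31) + n(-8)) = -43*(((1 + 1/(-1 - 1)) + 31) + (-8)³) = -43*(((1 + 1/(-2)) + 31) - 512) = -43*(((1 - ½) + 31) - 512) = -43*((½ + 31) - 512) = -43*(63/2 - 512) = -43*(-961/2) = 41323/2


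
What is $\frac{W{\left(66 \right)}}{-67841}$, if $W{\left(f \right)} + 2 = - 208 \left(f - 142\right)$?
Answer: $- \frac{15806}{67841} \approx -0.23299$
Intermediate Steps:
$W{\left(f \right)} = 29534 - 208 f$ ($W{\left(f \right)} = -2 - 208 \left(f - 142\right) = -2 - 208 \left(-142 + f\right) = -2 - \left(-29536 + 208 f\right) = 29534 - 208 f$)
$\frac{W{\left(66 \right)}}{-67841} = \frac{29534 - 13728}{-67841} = \left(29534 - 13728\right) \left(- \frac{1}{67841}\right) = 15806 \left(- \frac{1}{67841}\right) = - \frac{15806}{67841}$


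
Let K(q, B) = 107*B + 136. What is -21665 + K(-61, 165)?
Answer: -3874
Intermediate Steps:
K(q, B) = 136 + 107*B
-21665 + K(-61, 165) = -21665 + (136 + 107*165) = -21665 + (136 + 17655) = -21665 + 17791 = -3874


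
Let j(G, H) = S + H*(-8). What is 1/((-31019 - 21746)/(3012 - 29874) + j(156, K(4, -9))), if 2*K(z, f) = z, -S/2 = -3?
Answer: -26862/215855 ≈ -0.12444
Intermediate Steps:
S = 6 (S = -2*(-3) = 6)
K(z, f) = z/2
j(G, H) = 6 - 8*H (j(G, H) = 6 + H*(-8) = 6 - 8*H)
1/((-31019 - 21746)/(3012 - 29874) + j(156, K(4, -9))) = 1/((-31019 - 21746)/(3012 - 29874) + (6 - 4*4)) = 1/(-52765/(-26862) + (6 - 8*2)) = 1/(-52765*(-1/26862) + (6 - 16)) = 1/(52765/26862 - 10) = 1/(-215855/26862) = -26862/215855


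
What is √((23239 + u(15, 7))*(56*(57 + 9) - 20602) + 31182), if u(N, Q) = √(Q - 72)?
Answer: √(-392847352 - 16906*I*√65) ≈ 3.4 - 19820.0*I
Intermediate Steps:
u(N, Q) = √(-72 + Q)
√((23239 + u(15, 7))*(56*(57 + 9) - 20602) + 31182) = √((23239 + √(-72 + 7))*(56*(57 + 9) - 20602) + 31182) = √((23239 + √(-65))*(56*66 - 20602) + 31182) = √((23239 + I*√65)*(3696 - 20602) + 31182) = √((23239 + I*√65)*(-16906) + 31182) = √((-392878534 - 16906*I*√65) + 31182) = √(-392847352 - 16906*I*√65)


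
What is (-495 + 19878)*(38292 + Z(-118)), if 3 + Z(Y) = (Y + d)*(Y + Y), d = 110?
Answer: 778750791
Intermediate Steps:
Z(Y) = -3 + 2*Y*(110 + Y) (Z(Y) = -3 + (Y + 110)*(Y + Y) = -3 + (110 + Y)*(2*Y) = -3 + 2*Y*(110 + Y))
(-495 + 19878)*(38292 + Z(-118)) = (-495 + 19878)*(38292 + (-3 + 2*(-118)² + 220*(-118))) = 19383*(38292 + (-3 + 2*13924 - 25960)) = 19383*(38292 + (-3 + 27848 - 25960)) = 19383*(38292 + 1885) = 19383*40177 = 778750791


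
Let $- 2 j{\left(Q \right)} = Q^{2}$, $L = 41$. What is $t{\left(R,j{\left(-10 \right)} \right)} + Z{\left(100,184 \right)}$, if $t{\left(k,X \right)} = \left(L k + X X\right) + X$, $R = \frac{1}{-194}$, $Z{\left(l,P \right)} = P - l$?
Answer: $\frac{491555}{194} \approx 2533.8$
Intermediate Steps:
$j{\left(Q \right)} = - \frac{Q^{2}}{2}$
$R = - \frac{1}{194} \approx -0.0051546$
$t{\left(k,X \right)} = X + X^{2} + 41 k$ ($t{\left(k,X \right)} = \left(41 k + X X\right) + X = \left(41 k + X^{2}\right) + X = \left(X^{2} + 41 k\right) + X = X + X^{2} + 41 k$)
$t{\left(R,j{\left(-10 \right)} \right)} + Z{\left(100,184 \right)} = \left(- \frac{\left(-10\right)^{2}}{2} + \left(- \frac{\left(-10\right)^{2}}{2}\right)^{2} + 41 \left(- \frac{1}{194}\right)\right) + \left(184 - 100\right) = \left(\left(- \frac{1}{2}\right) 100 + \left(\left(- \frac{1}{2}\right) 100\right)^{2} - \frac{41}{194}\right) + \left(184 - 100\right) = \left(-50 + \left(-50\right)^{2} - \frac{41}{194}\right) + 84 = \left(-50 + 2500 - \frac{41}{194}\right) + 84 = \frac{475259}{194} + 84 = \frac{491555}{194}$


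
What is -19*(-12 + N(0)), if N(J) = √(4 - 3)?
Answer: 209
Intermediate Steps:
N(J) = 1 (N(J) = √1 = 1)
-19*(-12 + N(0)) = -19*(-12 + 1) = -19*(-11) = 209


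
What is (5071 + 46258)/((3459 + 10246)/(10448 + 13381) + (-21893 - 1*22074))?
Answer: -1223118741/1047675938 ≈ -1.1675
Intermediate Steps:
(5071 + 46258)/((3459 + 10246)/(10448 + 13381) + (-21893 - 1*22074)) = 51329/(13705/23829 + (-21893 - 22074)) = 51329/(13705*(1/23829) - 43967) = 51329/(13705/23829 - 43967) = 51329/(-1047675938/23829) = 51329*(-23829/1047675938) = -1223118741/1047675938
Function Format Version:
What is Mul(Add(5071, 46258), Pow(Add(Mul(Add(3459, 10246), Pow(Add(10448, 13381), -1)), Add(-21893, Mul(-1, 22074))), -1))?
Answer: Rational(-1223118741, 1047675938) ≈ -1.1675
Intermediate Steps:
Mul(Add(5071, 46258), Pow(Add(Mul(Add(3459, 10246), Pow(Add(10448, 13381), -1)), Add(-21893, Mul(-1, 22074))), -1)) = Mul(51329, Pow(Add(Mul(13705, Pow(23829, -1)), Add(-21893, -22074)), -1)) = Mul(51329, Pow(Add(Mul(13705, Rational(1, 23829)), -43967), -1)) = Mul(51329, Pow(Add(Rational(13705, 23829), -43967), -1)) = Mul(51329, Pow(Rational(-1047675938, 23829), -1)) = Mul(51329, Rational(-23829, 1047675938)) = Rational(-1223118741, 1047675938)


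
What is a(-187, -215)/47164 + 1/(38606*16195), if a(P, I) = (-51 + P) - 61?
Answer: -7190076141/1134156644380 ≈ -0.0063396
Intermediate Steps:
a(P, I) = -112 + P
a(-187, -215)/47164 + 1/(38606*16195) = (-112 - 187)/47164 + 1/(38606*16195) = -299*1/47164 + (1/38606)*(1/16195) = -23/3628 + 1/625224170 = -7190076141/1134156644380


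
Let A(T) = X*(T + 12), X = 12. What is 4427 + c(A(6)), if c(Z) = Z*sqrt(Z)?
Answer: 4427 + 1296*sqrt(6) ≈ 7601.5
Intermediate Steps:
A(T) = 144 + 12*T (A(T) = 12*(T + 12) = 12*(12 + T) = 144 + 12*T)
c(Z) = Z**(3/2)
4427 + c(A(6)) = 4427 + (144 + 12*6)**(3/2) = 4427 + (144 + 72)**(3/2) = 4427 + 216**(3/2) = 4427 + 1296*sqrt(6)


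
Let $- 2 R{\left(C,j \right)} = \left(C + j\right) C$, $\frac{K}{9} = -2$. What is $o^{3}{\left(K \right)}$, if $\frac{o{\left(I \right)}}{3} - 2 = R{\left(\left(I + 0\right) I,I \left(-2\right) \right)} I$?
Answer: $31234625822208205656$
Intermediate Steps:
$K = -18$ ($K = 9 \left(-2\right) = -18$)
$R{\left(C,j \right)} = - \frac{C \left(C + j\right)}{2}$ ($R{\left(C,j \right)} = - \frac{\left(C + j\right) C}{2} = - \frac{C \left(C + j\right)}{2}$)
$o{\left(I \right)} = 6 - \frac{3 I^{3} \left(I^{2} - 2 I\right)}{2}$ ($o{\left(I \right)} = 6 + 3 - \frac{\left(I + 0\right) I \left(\left(I + 0\right) I + I \left(-2\right)\right)}{2} I = 6 + 3 - \frac{I I \left(I I - 2 I\right)}{2} I = 6 + 3 - \frac{I^{2} \left(I^{2} - 2 I\right)}{2} I = 6 + 3 \left(- \frac{I^{3} \left(I^{2} - 2 I\right)}{2}\right) = 6 - \frac{3 I^{3} \left(I^{2} - 2 I\right)}{2}$)
$o^{3}{\left(K \right)} = \left(6 + \frac{3 \left(-18\right)^{4} \left(2 - -18\right)}{2}\right)^{3} = \left(6 + \frac{3}{2} \cdot 104976 \left(2 + 18\right)\right)^{3} = \left(6 + \frac{3}{2} \cdot 104976 \cdot 20\right)^{3} = \left(6 + 3149280\right)^{3} = 3149286^{3} = 31234625822208205656$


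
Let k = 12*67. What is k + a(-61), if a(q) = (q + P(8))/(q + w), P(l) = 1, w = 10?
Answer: 13688/17 ≈ 805.18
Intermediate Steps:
a(q) = (1 + q)/(10 + q) (a(q) = (q + 1)/(q + 10) = (1 + q)/(10 + q))
k = 804
k + a(-61) = 804 + (1 - 61)/(10 - 61) = 804 - 60/(-51) = 804 - 1/51*(-60) = 804 + 20/17 = 13688/17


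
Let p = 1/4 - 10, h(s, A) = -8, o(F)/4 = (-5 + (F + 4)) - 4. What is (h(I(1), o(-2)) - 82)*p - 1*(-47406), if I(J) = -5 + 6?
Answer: 96567/2 ≈ 48284.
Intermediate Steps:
o(F) = -20 + 4*F (o(F) = 4*((-5 + (F + 4)) - 4) = 4*((-5 + (4 + F)) - 4) = 4*((-1 + F) - 4) = 4*(-5 + F) = -20 + 4*F)
I(J) = 1
p = -39/4 (p = 1/4 - 10 = -39/4 ≈ -9.7500)
(h(I(1), o(-2)) - 82)*p - 1*(-47406) = (-8 - 82)*(-39/4) - 1*(-47406) = -90*(-39/4) + 47406 = 1755/2 + 47406 = 96567/2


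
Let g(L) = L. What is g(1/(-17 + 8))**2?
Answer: 1/81 ≈ 0.012346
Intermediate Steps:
g(1/(-17 + 8))**2 = (1/(-17 + 8))**2 = (1/(-9))**2 = (-1/9)**2 = 1/81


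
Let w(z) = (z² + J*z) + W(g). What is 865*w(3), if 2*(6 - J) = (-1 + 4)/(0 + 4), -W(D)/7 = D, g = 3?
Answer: 33735/8 ≈ 4216.9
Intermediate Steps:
W(D) = -7*D
J = 45/8 (J = 6 - (-1 + 4)/(2*(0 + 4)) = 6 - 3/(2*4) = 6 - ½*¾ = 6 - 3/8 = 45/8 ≈ 5.6250)
w(z) = -21 + z² + 45*z/8 (w(z) = (z² + 45*z/8) - 7*3 = (z² + 45*z/8) - 21 = -21 + z² + 45*z/8)
865*w(3) = 865*(-21 + 3² + (45/8)*3) = 865*(-21 + 9 + 135/8) = 865*(39/8) = 33735/8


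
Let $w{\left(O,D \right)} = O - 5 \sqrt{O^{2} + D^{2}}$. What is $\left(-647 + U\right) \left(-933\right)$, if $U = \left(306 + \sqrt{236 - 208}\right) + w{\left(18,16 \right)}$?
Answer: $301359 - 1866 \sqrt{7} + 9330 \sqrt{145} \approx 4.0877 \cdot 10^{5}$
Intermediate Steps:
$w{\left(O,D \right)} = O - 5 \sqrt{D^{2} + O^{2}}$
$U = 324 - 10 \sqrt{145} + 2 \sqrt{7}$ ($U = \left(306 + \sqrt{236 - 208}\right) + \left(18 - 5 \sqrt{16^{2} + 18^{2}}\right) = \left(306 + \sqrt{28}\right) + \left(18 - 5 \sqrt{256 + 324}\right) = \left(306 + 2 \sqrt{7}\right) + \left(18 - 5 \sqrt{580}\right) = \left(306 + 2 \sqrt{7}\right) + \left(18 - 5 \cdot 2 \sqrt{145}\right) = \left(306 + 2 \sqrt{7}\right) + \left(18 - 10 \sqrt{145}\right) = 324 - 10 \sqrt{145} + 2 \sqrt{7} \approx 208.88$)
$\left(-647 + U\right) \left(-933\right) = \left(-647 + \left(324 - 10 \sqrt{145} + 2 \sqrt{7}\right)\right) \left(-933\right) = \left(-323 - 10 \sqrt{145} + 2 \sqrt{7}\right) \left(-933\right) = 301359 - 1866 \sqrt{7} + 9330 \sqrt{145}$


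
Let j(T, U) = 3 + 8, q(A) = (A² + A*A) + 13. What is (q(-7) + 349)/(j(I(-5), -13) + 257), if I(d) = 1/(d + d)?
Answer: 115/67 ≈ 1.7164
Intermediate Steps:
q(A) = 13 + 2*A² (q(A) = (A² + A²) + 13 = 2*A² + 13 = 13 + 2*A²)
I(d) = 1/(2*d)
j(T, U) = 11
(q(-7) + 349)/(j(I(-5), -13) + 257) = ((13 + 2*(-7)²) + 349)/(11 + 257) = ((13 + 2*49) + 349)/268 = ((13 + 98) + 349)*(1/268) = (111 + 349)*(1/268) = 460*(1/268) = 115/67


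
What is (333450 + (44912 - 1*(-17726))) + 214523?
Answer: 610611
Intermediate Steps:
(333450 + (44912 - 1*(-17726))) + 214523 = (333450 + (44912 + 17726)) + 214523 = (333450 + 62638) + 214523 = 396088 + 214523 = 610611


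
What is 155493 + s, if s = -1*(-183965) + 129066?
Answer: 468524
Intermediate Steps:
s = 313031 (s = 183965 + 129066 = 313031)
155493 + s = 155493 + 313031 = 468524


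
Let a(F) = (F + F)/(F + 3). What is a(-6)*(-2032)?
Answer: -8128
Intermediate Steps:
a(F) = 2*F/(3 + F) (a(F) = (2*F)/(3 + F) = 2*F/(3 + F))
a(-6)*(-2032) = (2*(-6)/(3 - 6))*(-2032) = (2*(-6)/(-3))*(-2032) = (2*(-6)*(-⅓))*(-2032) = 4*(-2032) = -8128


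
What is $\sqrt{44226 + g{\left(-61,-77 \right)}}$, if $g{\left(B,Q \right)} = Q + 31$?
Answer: $94 \sqrt{5} \approx 210.19$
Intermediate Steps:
$g{\left(B,Q \right)} = 31 + Q$
$\sqrt{44226 + g{\left(-61,-77 \right)}} = \sqrt{44226 + \left(31 - 77\right)} = \sqrt{44226 - 46} = \sqrt{44180} = 94 \sqrt{5}$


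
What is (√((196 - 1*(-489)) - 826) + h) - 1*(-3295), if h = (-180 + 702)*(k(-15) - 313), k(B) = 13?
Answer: -153305 + I*√141 ≈ -1.5331e+5 + 11.874*I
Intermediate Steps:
h = -156600 (h = (-180 + 702)*(13 - 313) = 522*(-300) = -156600)
(√((196 - 1*(-489)) - 826) + h) - 1*(-3295) = (√((196 - 1*(-489)) - 826) - 156600) - 1*(-3295) = (√((196 + 489) - 826) - 156600) + 3295 = (√(685 - 826) - 156600) + 3295 = (√(-141) - 156600) + 3295 = (I*√141 - 156600) + 3295 = (-156600 + I*√141) + 3295 = -153305 + I*√141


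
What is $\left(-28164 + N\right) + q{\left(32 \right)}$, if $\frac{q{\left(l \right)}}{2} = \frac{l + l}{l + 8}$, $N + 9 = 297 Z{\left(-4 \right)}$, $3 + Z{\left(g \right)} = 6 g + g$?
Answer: $- \frac{186884}{5} \approx -37377.0$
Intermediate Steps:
$Z{\left(g \right)} = -3 + 7 g$ ($Z{\left(g \right)} = -3 + \left(6 g + g\right) = -3 + 7 g$)
$N = -9216$ ($N = -9 + 297 \left(-3 + 7 \left(-4\right)\right) = -9 + 297 \left(-3 - 28\right) = -9 + 297 \left(-31\right) = -9 - 9207 = -9216$)
$q{\left(l \right)} = \frac{4 l}{8 + l}$ ($q{\left(l \right)} = 2 \frac{l + l}{l + 8} = 2 \frac{2 l}{8 + l} = \frac{4 l}{8 + l}$)
$\left(-28164 + N\right) + q{\left(32 \right)} = \left(-28164 - 9216\right) + 4 \cdot 32 \frac{1}{8 + 32} = -37380 + 4 \cdot 32 \cdot \frac{1}{40} = -37380 + \frac{16}{5} = - \frac{186884}{5}$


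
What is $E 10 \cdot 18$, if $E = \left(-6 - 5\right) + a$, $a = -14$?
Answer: $-4500$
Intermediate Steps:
$E = -25$ ($E = \left(-6 - 5\right) - 14 = -11 - 14 = -25$)
$E 10 \cdot 18 = \left(-25\right) 10 \cdot 18 = \left(-250\right) 18 = -4500$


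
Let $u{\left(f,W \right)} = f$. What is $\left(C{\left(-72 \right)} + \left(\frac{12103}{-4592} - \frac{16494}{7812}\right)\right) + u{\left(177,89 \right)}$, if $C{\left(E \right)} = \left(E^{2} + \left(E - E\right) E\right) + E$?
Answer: $\frac{2256671933}{427056} \approx 5284.3$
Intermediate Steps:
$C{\left(E \right)} = E + E^{2}$ ($C{\left(E \right)} = \left(E^{2} + 0 E\right) + E = \left(E^{2} + 0\right) + E = E^{2} + E = E + E^{2}$)
$\left(C{\left(-72 \right)} + \left(\frac{12103}{-4592} - \frac{16494}{7812}\right)\right) + u{\left(177,89 \right)} = \left(- 72 \left(1 - 72\right) + \left(\frac{12103}{-4592} - \frac{16494}{7812}\right)\right) + 177 = \left(\left(-72\right) \left(-71\right) + \left(12103 \left(- \frac{1}{4592}\right) - \frac{2749}{1302}\right)\right) + 177 = \left(5112 - \frac{2027251}{427056}\right) + 177 = \frac{2181083021}{427056} + 177 = \frac{2256671933}{427056}$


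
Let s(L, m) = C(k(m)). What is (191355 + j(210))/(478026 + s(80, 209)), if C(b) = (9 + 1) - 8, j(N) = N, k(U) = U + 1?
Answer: 191565/478028 ≈ 0.40074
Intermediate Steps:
k(U) = 1 + U
C(b) = 2 (C(b) = 10 - 8 = 2)
s(L, m) = 2
(191355 + j(210))/(478026 + s(80, 209)) = (191355 + 210)/(478026 + 2) = 191565/478028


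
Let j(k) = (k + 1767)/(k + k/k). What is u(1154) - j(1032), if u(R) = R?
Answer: 1189283/1033 ≈ 1151.3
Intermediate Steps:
j(k) = (1767 + k)/(1 + k) (j(k) = (1767 + k)/(k + 1) = (1767 + k)/(1 + k))
u(1154) - j(1032) = 1154 - (1767 + 1032)/(1 + 1032) = 1154 - 2799/1033 = 1189283/1033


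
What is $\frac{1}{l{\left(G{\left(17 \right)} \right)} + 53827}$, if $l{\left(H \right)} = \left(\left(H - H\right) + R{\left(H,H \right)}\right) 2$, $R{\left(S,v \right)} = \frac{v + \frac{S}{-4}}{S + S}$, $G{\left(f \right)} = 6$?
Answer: $\frac{4}{215311} \approx 1.8578 \cdot 10^{-5}$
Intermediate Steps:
$R{\left(S,v \right)} = \frac{v - \frac{S}{4}}{2 S}$ ($R{\left(S,v \right)} = \frac{v + S \left(- \frac{1}{4}\right)}{2 S} = \left(v - \frac{S}{4}\right) \frac{1}{2 S} = \frac{v - \frac{S}{4}}{2 S}$)
$l{\left(H \right)} = \frac{3}{4}$ ($l{\left(H \right)} = \left(\left(H - H\right) + \frac{- H + 4 H}{8 H}\right) 2 = \left(0 + \frac{3 H}{8 H}\right) 2 = \left(0 + \frac{3}{8}\right) 2 = \frac{3}{8} \cdot 2 = \frac{3}{4}$)
$\frac{1}{l{\left(G{\left(17 \right)} \right)} + 53827} = \frac{1}{\frac{3}{4} + 53827} = \frac{1}{\frac{215311}{4}} = \frac{4}{215311}$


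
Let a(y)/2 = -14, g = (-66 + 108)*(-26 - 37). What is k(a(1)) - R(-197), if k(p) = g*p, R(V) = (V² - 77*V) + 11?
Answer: 20099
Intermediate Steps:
R(V) = 11 + V² - 77*V
g = -2646 (g = 42*(-63) = -2646)
a(y) = -28 (a(y) = 2*(-14) = -28)
k(p) = -2646*p
k(a(1)) - R(-197) = -2646*(-28) - (11 + (-197)² - 77*(-197)) = 74088 - (11 + 38809 + 15169) = 74088 - 1*53989 = 74088 - 53989 = 20099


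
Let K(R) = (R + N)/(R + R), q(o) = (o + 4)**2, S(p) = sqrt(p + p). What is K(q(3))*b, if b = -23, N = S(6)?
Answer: -23/2 - 23*sqrt(3)/49 ≈ -12.313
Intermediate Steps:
S(p) = sqrt(2)*sqrt(p) (S(p) = sqrt(2*p) = sqrt(2)*sqrt(p))
q(o) = (4 + o)**2
N = 2*sqrt(3) (N = sqrt(2)*sqrt(6) = 2*sqrt(3) ≈ 3.4641)
K(R) = (R + 2*sqrt(3))/(2*R) (K(R) = (R + 2*sqrt(3))/(R + R) = (R + 2*sqrt(3))/((2*R)) = (R + 2*sqrt(3))*(1/(2*R)) = (R + 2*sqrt(3))/(2*R))
K(q(3))*b = ((sqrt(3) + (4 + 3)**2/2)/((4 + 3)**2))*(-23) = ((sqrt(3) + (1/2)*7**2)/(7**2))*(-23) = ((sqrt(3) + (1/2)*49)/49)*(-23) = ((sqrt(3) + 49/2)/49)*(-23) = ((49/2 + sqrt(3))/49)*(-23) = (1/2 + sqrt(3)/49)*(-23) = -23/2 - 23*sqrt(3)/49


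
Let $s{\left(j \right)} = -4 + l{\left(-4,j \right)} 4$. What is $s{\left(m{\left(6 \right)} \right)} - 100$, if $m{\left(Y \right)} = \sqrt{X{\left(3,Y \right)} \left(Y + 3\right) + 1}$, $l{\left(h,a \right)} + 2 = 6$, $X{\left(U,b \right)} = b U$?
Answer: $-88$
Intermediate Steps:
$X{\left(U,b \right)} = U b$
$l{\left(h,a \right)} = 4$ ($l{\left(h,a \right)} = -2 + 6 = 4$)
$m{\left(Y \right)} = \sqrt{1 + 3 Y \left(3 + Y\right)}$ ($m{\left(Y \right)} = \sqrt{3 Y \left(Y + 3\right) + 1} = \sqrt{3 Y \left(3 + Y\right) + 1} = \sqrt{1 + 3 Y \left(3 + Y\right)}$)
$s{\left(j \right)} = 12$ ($s{\left(j \right)} = -4 + 4 \cdot 4 = -4 + 16 = 12$)
$s{\left(m{\left(6 \right)} \right)} - 100 = 12 - 100 = -88$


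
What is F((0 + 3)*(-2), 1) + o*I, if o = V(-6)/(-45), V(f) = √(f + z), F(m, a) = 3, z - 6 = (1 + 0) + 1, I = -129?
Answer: 3 + 43*√2/15 ≈ 7.0541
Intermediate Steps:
z = 8 (z = 6 + ((1 + 0) + 1) = 6 + (1 + 1) = 6 + 2 = 8)
V(f) = √(8 + f) (V(f) = √(f + 8) = √(8 + f))
o = -√2/45 (o = √(8 - 6)/(-45) = √2*(-1/45) = -√2/45 ≈ -0.031427)
F((0 + 3)*(-2), 1) + o*I = 3 - √2/45*(-129) = 3 + 43*√2/15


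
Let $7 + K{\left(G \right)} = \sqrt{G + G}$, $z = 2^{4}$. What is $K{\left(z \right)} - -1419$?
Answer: $1412 + 4 \sqrt{2} \approx 1417.7$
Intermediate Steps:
$z = 16$
$K{\left(G \right)} = -7 + \sqrt{2} \sqrt{G}$ ($K{\left(G \right)} = -7 + \sqrt{G + G} = -7 + \sqrt{2 G} = -7 + \sqrt{2} \sqrt{G}$)
$K{\left(z \right)} - -1419 = \left(-7 + \sqrt{2} \sqrt{16}\right) - -1419 = \left(-7 + \sqrt{2} \cdot 4\right) + 1419 = \left(-7 + 4 \sqrt{2}\right) + 1419 = 1412 + 4 \sqrt{2}$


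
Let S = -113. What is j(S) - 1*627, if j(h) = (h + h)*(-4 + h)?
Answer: 25815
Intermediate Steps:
j(h) = 2*h*(-4 + h) (j(h) = (2*h)*(-4 + h) = 2*h*(-4 + h))
j(S) - 1*627 = 2*(-113)*(-4 - 113) - 1*627 = 2*(-113)*(-117) - 627 = 26442 - 627 = 25815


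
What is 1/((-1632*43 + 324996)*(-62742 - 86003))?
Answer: -1/37903200900 ≈ -2.6383e-11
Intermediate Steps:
1/((-1632*43 + 324996)*(-62742 - 86003)) = 1/((-70176 + 324996)*(-148745)) = 1/(254820*(-148745)) = 1/(-37903200900) = -1/37903200900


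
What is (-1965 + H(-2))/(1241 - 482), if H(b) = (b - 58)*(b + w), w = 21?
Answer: -45/11 ≈ -4.0909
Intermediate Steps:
H(b) = (-58 + b)*(21 + b) (H(b) = (b - 58)*(b + 21) = (-58 + b)*(21 + b))
(-1965 + H(-2))/(1241 - 482) = (-1965 + (-1218 + (-2)² - 37*(-2)))/(1241 - 482) = (-1965 + (-1218 + 4 + 74))/759 = (-1965 - 1140)*(1/759) = -3105*1/759 = -45/11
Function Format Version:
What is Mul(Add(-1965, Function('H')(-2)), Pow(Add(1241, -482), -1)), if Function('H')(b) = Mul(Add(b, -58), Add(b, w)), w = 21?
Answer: Rational(-45, 11) ≈ -4.0909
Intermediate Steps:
Function('H')(b) = Mul(Add(-58, b), Add(21, b)) (Function('H')(b) = Mul(Add(b, -58), Add(b, 21)) = Mul(Add(-58, b), Add(21, b)))
Mul(Add(-1965, Function('H')(-2)), Pow(Add(1241, -482), -1)) = Mul(Add(-1965, Add(-1218, Pow(-2, 2), Mul(-37, -2))), Pow(Add(1241, -482), -1)) = Mul(Add(-1965, Add(-1218, 4, 74)), Pow(759, -1)) = Mul(Add(-1965, -1140), Rational(1, 759)) = Mul(-3105, Rational(1, 759)) = Rational(-45, 11)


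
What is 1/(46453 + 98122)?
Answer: 1/144575 ≈ 6.9168e-6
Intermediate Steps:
1/(46453 + 98122) = 1/144575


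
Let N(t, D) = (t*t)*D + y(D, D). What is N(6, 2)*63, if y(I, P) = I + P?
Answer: 4788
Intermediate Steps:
N(t, D) = 2*D + D*t² (N(t, D) = (t*t)*D + (D + D) = t²*D + 2*D = D*t² + 2*D = 2*D + D*t²)
N(6, 2)*63 = (2*(2 + 6²))*63 = (2*(2 + 36))*63 = (2*38)*63 = 76*63 = 4788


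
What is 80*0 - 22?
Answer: -22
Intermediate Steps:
80*0 - 22 = 0 - 22 = -22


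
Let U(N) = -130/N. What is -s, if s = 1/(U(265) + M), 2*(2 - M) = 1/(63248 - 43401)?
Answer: -2103782/3175467 ≈ -0.66251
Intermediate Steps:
M = 79387/39694 (M = 2 - 1/(2*(63248 - 43401)) = 2 - ½/19847 = 2 - ½*1/19847 = 2 - 1/39694 = 79387/39694 ≈ 2.0000)
s = 2103782/3175467 (s = 1/(-130/265 + 79387/39694) = 1/(-130*1/265 + 79387/39694) = 1/(-26/53 + 79387/39694) = 1/(3175467/2103782) = 2103782/3175467 ≈ 0.66251)
-s = -1*2103782/3175467 = -2103782/3175467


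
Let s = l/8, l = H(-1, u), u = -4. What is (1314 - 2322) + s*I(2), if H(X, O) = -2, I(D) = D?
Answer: -2017/2 ≈ -1008.5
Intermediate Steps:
l = -2
s = -¼ (s = -2/8 = -2*⅛ = -¼ ≈ -0.25000)
(1314 - 2322) + s*I(2) = (1314 - 2322) - ¼*2 = -1008 - ½ = -2017/2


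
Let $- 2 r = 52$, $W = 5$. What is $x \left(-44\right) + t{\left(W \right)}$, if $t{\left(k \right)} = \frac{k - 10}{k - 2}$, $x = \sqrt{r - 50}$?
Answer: $- \frac{5}{3} - 88 i \sqrt{19} \approx -1.6667 - 383.58 i$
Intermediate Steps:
$r = -26$ ($r = \left(- \frac{1}{2}\right) 52 = -26$)
$x = 2 i \sqrt{19}$ ($x = \sqrt{-26 - 50} = \sqrt{-76} = 2 i \sqrt{19} \approx 8.7178 i$)
$t{\left(k \right)} = \frac{-10 + k}{-2 + k}$
$x \left(-44\right) + t{\left(W \right)} = 2 i \sqrt{19} \left(-44\right) + \frac{-10 + 5}{-2 + 5} = - 88 i \sqrt{19} + \frac{1}{3} \left(-5\right) = - 88 i \sqrt{19} - \frac{5}{3} = - \frac{5}{3} - 88 i \sqrt{19}$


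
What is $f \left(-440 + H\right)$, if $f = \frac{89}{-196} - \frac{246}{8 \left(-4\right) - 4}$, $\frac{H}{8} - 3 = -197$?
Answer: $- \frac{622666}{49} \approx -12707.0$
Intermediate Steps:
$H = -1552$ ($H = 24 + 8 \left(-197\right) = 24 - 1576 = -1552$)
$f = \frac{3751}{588}$ ($f = 89 \left(- \frac{1}{196}\right) - \frac{246}{-32 - 4} = - \frac{89}{196} - \frac{246}{-36} = - \frac{89}{196} - - \frac{41}{6} = - \frac{89}{196} + \frac{41}{6} = \frac{3751}{588} \approx 6.3792$)
$f \left(-440 + H\right) = \frac{3751 \left(-440 - 1552\right)}{588} = \frac{3751}{588} \left(-1992\right) = - \frac{622666}{49}$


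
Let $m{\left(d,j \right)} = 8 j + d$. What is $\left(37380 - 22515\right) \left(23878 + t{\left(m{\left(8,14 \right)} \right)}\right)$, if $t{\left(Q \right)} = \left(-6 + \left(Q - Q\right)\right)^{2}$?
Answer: $355481610$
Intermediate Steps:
$m{\left(d,j \right)} = d + 8 j$
$t{\left(Q \right)} = 36$ ($t{\left(Q \right)} = \left(-6 + 0\right)^{2} = \left(-6\right)^{2} = 36$)
$\left(37380 - 22515\right) \left(23878 + t{\left(m{\left(8,14 \right)} \right)}\right) = \left(37380 - 22515\right) \left(23878 + 36\right) = 14865 \cdot 23914 = 355481610$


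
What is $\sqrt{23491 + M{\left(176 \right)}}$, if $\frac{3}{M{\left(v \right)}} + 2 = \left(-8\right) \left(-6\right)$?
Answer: $\frac{\sqrt{49707094}}{46} \approx 153.27$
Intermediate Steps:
$M{\left(v \right)} = \frac{3}{46}$ ($M{\left(v \right)} = \frac{3}{-2 - -48} = \frac{3}{-2 + 48} = \frac{3}{46}$)
$\sqrt{23491 + M{\left(176 \right)}} = \sqrt{23491 + \frac{3}{46}} = \sqrt{\frac{1080589}{46}} = \frac{\sqrt{49707094}}{46}$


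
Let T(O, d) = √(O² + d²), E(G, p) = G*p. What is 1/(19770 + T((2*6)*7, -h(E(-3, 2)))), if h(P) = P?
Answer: 3295/65140968 - √197/65140968 ≈ 5.0367e-5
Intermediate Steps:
1/(19770 + T((2*6)*7, -h(E(-3, 2)))) = 1/(19770 + √(((2*6)*7)² + (-(-3)*2)²)) = 1/(19770 + √((12*7)² + (-1*(-6))²)) = 1/(19770 + √(84² + 6²)) = 1/(19770 + √(7056 + 36)) = 1/(19770 + √7092) = 1/(19770 + 6*√197)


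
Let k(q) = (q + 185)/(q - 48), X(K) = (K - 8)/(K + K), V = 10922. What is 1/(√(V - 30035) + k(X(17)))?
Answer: -10223277/50385784978 - 2634129*I*√19113/50385784978 ≈ -0.0002029 - 0.0072276*I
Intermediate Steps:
X(K) = (-8 + K)/(2*K) (X(K) = (-8 + K)/((2*K)) = (-8 + K)*(1/(2*K)) = (-8 + K)/(2*K))
k(q) = (185 + q)/(-48 + q)
1/(√(V - 30035) + k(X(17))) = 1/(√(10922 - 30035) + (185 + (½)*(-8 + 17)/17)/(-48 + (½)*(-8 + 17)/17)) = 1/(√(-19113) + (185 + (½)*(1/17)*9)/(-48 + (½)*(1/17)*9)) = 1/(I*√19113 + (185 + 9/34)/(-48 + 9/34)) = 1/(I*√19113 + (6299/34)/(-1623/34)) = 1/(I*√19113 - 34/1623*6299/34) = 1/(I*√19113 - 6299/1623) = 1/(-6299/1623 + I*√19113)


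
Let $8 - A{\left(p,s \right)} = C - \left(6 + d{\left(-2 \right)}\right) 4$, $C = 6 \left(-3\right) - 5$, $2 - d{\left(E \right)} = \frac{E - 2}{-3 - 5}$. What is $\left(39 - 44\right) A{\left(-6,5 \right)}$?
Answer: $-305$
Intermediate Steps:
$d{\left(E \right)} = \frac{7}{4} + \frac{E}{8}$ ($d{\left(E \right)} = 2 - \frac{E - 2}{-3 - 5} = 2 - \frac{-2 + E}{-8} = 2 - \left(-2 + E\right) \left(- \frac{1}{8}\right) = 2 - \left(\frac{1}{4} - \frac{E}{8}\right) = 2 + \left(- \frac{1}{4} + \frac{E}{8}\right) = \frac{7}{4} + \frac{E}{8}$)
$C = -23$ ($C = -18 - 5 = -23$)
$A{\left(p,s \right)} = 61$ ($A{\left(p,s \right)} = 8 - \left(-23 - \left(6 + \left(\frac{7}{4} + \frac{1}{8} \left(-2\right)\right)\right) 4\right) = 8 - \left(-23 - \left(6 + \left(\frac{7}{4} - \frac{1}{4}\right)\right) 4\right) = 8 - \left(-23 - \left(6 + \frac{3}{2}\right) 4\right) = 8 - \left(-23 - \frac{15}{2} \cdot 4\right) = 8 - \left(-23 - 30\right) = 8 - -53 = 8 + 53 = 61$)
$\left(39 - 44\right) A{\left(-6,5 \right)} = \left(39 - 44\right) 61 = \left(-5\right) 61 = -305$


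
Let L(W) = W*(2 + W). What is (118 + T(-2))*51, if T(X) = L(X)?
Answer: 6018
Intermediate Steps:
T(X) = X*(2 + X)
(118 + T(-2))*51 = (118 - 2*(2 - 2))*51 = (118 - 2*0)*51 = (118 + 0)*51 = 118*51 = 6018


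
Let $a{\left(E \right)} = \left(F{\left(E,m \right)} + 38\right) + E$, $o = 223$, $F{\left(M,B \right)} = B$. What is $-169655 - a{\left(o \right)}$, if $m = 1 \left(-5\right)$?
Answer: $-169911$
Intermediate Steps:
$m = -5$
$a{\left(E \right)} = 33 + E$ ($a{\left(E \right)} = \left(-5 + 38\right) + E = 33 + E$)
$-169655 - a{\left(o \right)} = -169655 - \left(33 + 223\right) = -169655 - 256 = -169911$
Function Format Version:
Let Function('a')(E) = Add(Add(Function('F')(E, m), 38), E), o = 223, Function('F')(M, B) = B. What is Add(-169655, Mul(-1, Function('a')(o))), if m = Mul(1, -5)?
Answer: -169911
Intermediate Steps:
m = -5
Function('a')(E) = Add(33, E) (Function('a')(E) = Add(Add(-5, 38), E) = Add(33, E))
Add(-169655, Mul(-1, Function('a')(o))) = Add(-169655, Mul(-1, Add(33, 223))) = Add(-169655, Mul(-1, 256)) = Add(-169655, -256) = -169911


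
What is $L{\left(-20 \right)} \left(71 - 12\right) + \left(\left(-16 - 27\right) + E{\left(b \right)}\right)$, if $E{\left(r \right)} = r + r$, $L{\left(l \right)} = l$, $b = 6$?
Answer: $-1211$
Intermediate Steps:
$E{\left(r \right)} = 2 r$
$L{\left(-20 \right)} \left(71 - 12\right) + \left(\left(-16 - 27\right) + E{\left(b \right)}\right) = - 20 \left(71 - 12\right) + \left(\left(-16 - 27\right) + 2 \cdot 6\right) = \left(-20\right) 59 + \left(-43 + 12\right) = -1180 - 31 = -1211$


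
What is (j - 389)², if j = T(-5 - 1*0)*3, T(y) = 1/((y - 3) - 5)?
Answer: 25603600/169 ≈ 1.5150e+5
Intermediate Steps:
T(y) = 1/(-8 + y) (T(y) = 1/((-3 + y) - 5) = 1/(-8 + y))
j = -3/13 (j = 3/(-8 + (-5 - 1*0)) = 3/(-8 + (-5 + 0)) = 3/(-8 - 5) = 3/(-13) = -1/13*3 = -3/13 ≈ -0.23077)
(j - 389)² = (-3/13 - 389)² = (-5060/13)² = 25603600/169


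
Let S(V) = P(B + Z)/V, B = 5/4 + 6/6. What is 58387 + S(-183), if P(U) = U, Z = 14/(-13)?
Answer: 9108371/156 ≈ 58387.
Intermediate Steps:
B = 9/4 (B = 5*(1/4) + 6*(1/6) = 5/4 + 1 = 9/4 ≈ 2.2500)
Z = -14/13 (Z = 14*(-1/13) = -14/13 ≈ -1.0769)
S(V) = 61/(52*V) (S(V) = (9/4 - 14/13)/V = 61/(52*V))
58387 + S(-183) = 58387 + (61/52)/(-183) = 58387 + (61/52)*(-1/183) = 58387 - 1/156 = 9108371/156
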